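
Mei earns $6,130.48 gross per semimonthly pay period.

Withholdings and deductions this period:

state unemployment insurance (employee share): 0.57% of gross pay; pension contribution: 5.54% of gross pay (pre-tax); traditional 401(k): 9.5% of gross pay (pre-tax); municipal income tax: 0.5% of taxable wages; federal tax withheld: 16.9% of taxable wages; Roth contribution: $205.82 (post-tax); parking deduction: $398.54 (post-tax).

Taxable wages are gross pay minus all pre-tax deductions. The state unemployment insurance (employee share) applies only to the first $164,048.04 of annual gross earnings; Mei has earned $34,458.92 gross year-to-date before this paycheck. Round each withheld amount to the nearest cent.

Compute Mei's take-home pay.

Traditional 401(k): $6,130.48 × 0.095 = $582.40
Pension contribution: $6,130.48 × 0.0554 = $339.63
Pre-tax total = $582.40 + $339.63 = $922.03
Taxable wages = $6,130.48 − $922.03 = $5,208.45
Federal tax withheld: $5,208.45 × 0.169 = $880.23
Municipal income tax: $5,208.45 × 0.005 = $26.04
State unemployment insurance (employee share): cap not yet reached, full $6,130.48 is subject → $6,130.48 × 0.0057 = $34.94
Roth contribution: $205.82
Parking deduction: $398.54
Total deductions = $582.40 + $339.63 + $880.23 + $26.04 + $34.94 + $205.82 + $398.54 = $2,467.60
Net pay = $6,130.48 − $2,467.60 = $3,662.88

$3,662.88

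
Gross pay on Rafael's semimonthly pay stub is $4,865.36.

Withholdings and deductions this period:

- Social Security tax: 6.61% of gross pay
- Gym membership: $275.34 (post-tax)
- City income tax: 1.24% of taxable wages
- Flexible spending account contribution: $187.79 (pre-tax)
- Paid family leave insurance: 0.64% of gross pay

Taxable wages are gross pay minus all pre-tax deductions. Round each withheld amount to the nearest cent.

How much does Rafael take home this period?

$3,991.49

Flexible spending account contribution: $187.79
Taxable wages = $4,865.36 − $187.79 = $4,677.57
City income tax: $4,677.57 × 0.0124 = $58.00
Social Security tax: $4,865.36 × 0.0661 = $321.60
Paid family leave insurance: $4,865.36 × 0.0064 = $31.14
Gym membership: $275.34
Total deductions = $187.79 + $58.00 + $321.60 + $31.14 + $275.34 = $873.87
Net pay = $4,865.36 − $873.87 = $3,991.49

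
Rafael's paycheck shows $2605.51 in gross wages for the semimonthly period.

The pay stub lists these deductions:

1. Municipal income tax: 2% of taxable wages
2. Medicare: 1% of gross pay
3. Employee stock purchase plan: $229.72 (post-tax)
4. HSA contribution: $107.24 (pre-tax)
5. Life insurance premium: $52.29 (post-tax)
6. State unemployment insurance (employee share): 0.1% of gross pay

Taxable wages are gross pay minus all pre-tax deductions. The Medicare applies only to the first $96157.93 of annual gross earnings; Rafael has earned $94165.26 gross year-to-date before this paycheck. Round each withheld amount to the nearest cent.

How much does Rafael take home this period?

HSA contribution: $107.24
Taxable wages = $2605.51 − $107.24 = $2498.27
Municipal income tax: $2498.27 × 0.02 = $49.97
State unemployment insurance (employee share): $2605.51 × 0.001 = $2.61
Medicare: only $96157.93 − $94165.26 = $1992.67 of this check is subject → $1992.67 × 0.01 = $19.93
Employee stock purchase plan: $229.72
Life insurance premium: $52.29
Total deductions = $107.24 + $49.97 + $2.61 + $19.93 + $229.72 + $52.29 = $461.76
Net pay = $2605.51 − $461.76 = $2143.75

$2143.75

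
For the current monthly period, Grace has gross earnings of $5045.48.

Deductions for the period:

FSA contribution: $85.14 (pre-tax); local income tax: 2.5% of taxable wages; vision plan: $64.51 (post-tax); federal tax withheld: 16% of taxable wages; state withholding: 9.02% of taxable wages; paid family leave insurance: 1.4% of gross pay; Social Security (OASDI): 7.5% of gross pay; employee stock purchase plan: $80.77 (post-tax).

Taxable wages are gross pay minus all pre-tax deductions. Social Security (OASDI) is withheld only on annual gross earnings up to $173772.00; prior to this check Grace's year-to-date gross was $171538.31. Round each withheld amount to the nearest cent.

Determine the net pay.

$3211.81

FSA contribution: $85.14
Taxable wages = $5045.48 − $85.14 = $4960.34
Federal tax withheld: $4960.34 × 0.16 = $793.65
Local income tax: $4960.34 × 0.025 = $124.01
State withholding: $4960.34 × 0.0902 = $447.42
Paid family leave insurance: $5045.48 × 0.014 = $70.64
Social Security (OASDI): only $173772.00 − $171538.31 = $2233.69 of this check is subject → $2233.69 × 0.075 = $167.53
Vision plan: $64.51
Employee stock purchase plan: $80.77
Total deductions = $85.14 + $793.65 + $124.01 + $447.42 + $70.64 + $167.53 + $64.51 + $80.77 = $1833.67
Net pay = $5045.48 − $1833.67 = $3211.81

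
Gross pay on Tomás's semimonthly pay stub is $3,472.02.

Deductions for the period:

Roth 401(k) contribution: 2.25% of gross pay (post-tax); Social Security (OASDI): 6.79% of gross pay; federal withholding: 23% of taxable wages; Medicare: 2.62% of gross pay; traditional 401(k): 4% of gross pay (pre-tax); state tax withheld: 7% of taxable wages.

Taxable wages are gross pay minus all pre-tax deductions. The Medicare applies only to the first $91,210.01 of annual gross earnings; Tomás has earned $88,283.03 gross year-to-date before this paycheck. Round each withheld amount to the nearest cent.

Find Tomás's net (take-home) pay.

Traditional 401(k): $3,472.02 × 0.04 = $138.88
Taxable wages = $3,472.02 − $138.88 = $3,333.14
Federal withholding: $3,333.14 × 0.23 = $766.62
State tax withheld: $3,333.14 × 0.07 = $233.32
Social Security (OASDI): $3,472.02 × 0.0679 = $235.75
Medicare: only $91,210.01 − $88,283.03 = $2,926.98 of this check is subject → $2,926.98 × 0.0262 = $76.69
Roth 401(k) contribution: $3,472.02 × 0.0225 = $78.12
Total deductions = $138.88 + $766.62 + $233.32 + $235.75 + $76.69 + $78.12 = $1,529.38
Net pay = $3,472.02 − $1,529.38 = $1,942.64

$1,942.64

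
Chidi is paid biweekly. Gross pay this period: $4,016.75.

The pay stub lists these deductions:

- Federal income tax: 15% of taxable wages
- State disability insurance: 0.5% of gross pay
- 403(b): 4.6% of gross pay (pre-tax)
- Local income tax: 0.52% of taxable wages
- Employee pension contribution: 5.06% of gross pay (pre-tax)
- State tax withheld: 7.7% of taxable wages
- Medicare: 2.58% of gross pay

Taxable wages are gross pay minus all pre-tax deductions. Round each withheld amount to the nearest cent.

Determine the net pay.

$2,662.43

Employee pension contribution: $4,016.75 × 0.0506 = $203.25
403(b): $4,016.75 × 0.046 = $184.77
Pre-tax total = $203.25 + $184.77 = $388.02
Taxable wages = $4,016.75 − $388.02 = $3,628.73
State tax withheld: $3,628.73 × 0.077 = $279.41
Federal income tax: $3,628.73 × 0.15 = $544.31
Local income tax: $3,628.73 × 0.0052 = $18.87
State disability insurance: $4,016.75 × 0.005 = $20.08
Medicare: $4,016.75 × 0.0258 = $103.63
Total deductions = $203.25 + $184.77 + $279.41 + $544.31 + $18.87 + $20.08 + $103.63 = $1,354.32
Net pay = $4,016.75 − $1,354.32 = $2,662.43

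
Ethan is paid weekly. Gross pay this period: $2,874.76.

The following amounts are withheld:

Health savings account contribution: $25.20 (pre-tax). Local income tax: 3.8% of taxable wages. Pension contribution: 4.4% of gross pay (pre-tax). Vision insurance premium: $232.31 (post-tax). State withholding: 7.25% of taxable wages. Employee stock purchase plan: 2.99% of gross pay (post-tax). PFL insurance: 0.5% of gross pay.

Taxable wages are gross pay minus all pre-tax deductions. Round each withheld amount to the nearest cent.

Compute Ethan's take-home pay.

Health savings account contribution: $25.20
Pension contribution: $2,874.76 × 0.044 = $126.49
Pre-tax total = $25.20 + $126.49 = $151.69
Taxable wages = $2,874.76 − $151.69 = $2,723.07
State withholding: $2,723.07 × 0.0725 = $197.42
Local income tax: $2,723.07 × 0.038 = $103.48
PFL insurance: $2,874.76 × 0.005 = $14.37
Vision insurance premium: $232.31
Employee stock purchase plan: $2,874.76 × 0.0299 = $85.96
Total deductions = $25.20 + $126.49 + $197.42 + $103.48 + $14.37 + $232.31 + $85.96 = $785.23
Net pay = $2,874.76 − $785.23 = $2,089.53

$2,089.53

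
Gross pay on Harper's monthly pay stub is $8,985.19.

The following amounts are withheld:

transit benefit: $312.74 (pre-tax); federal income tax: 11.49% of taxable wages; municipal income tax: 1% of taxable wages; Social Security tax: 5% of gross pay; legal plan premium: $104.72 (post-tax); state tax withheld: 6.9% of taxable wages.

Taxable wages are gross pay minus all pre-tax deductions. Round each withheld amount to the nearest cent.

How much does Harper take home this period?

$6,436.89

Transit benefit: $312.74
Taxable wages = $8,985.19 − $312.74 = $8,672.45
State tax withheld: $8,672.45 × 0.069 = $598.40
Federal income tax: $8,672.45 × 0.1149 = $996.46
Municipal income tax: $8,672.45 × 0.01 = $86.72
Social Security tax: $8,985.19 × 0.05 = $449.26
Legal plan premium: $104.72
Total deductions = $312.74 + $598.40 + $996.46 + $86.72 + $449.26 + $104.72 = $2,548.30
Net pay = $8,985.19 − $2,548.30 = $6,436.89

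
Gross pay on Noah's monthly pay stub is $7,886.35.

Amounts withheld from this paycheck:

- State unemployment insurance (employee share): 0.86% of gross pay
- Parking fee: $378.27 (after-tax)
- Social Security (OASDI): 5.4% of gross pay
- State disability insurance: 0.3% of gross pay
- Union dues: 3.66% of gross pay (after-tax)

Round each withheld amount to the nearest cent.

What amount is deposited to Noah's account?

State disability insurance: $7,886.35 × 0.003 = $23.66
Social Security (OASDI): $7,886.35 × 0.054 = $425.86
State unemployment insurance (employee share): $7,886.35 × 0.0086 = $67.82
Parking fee: $378.27
Union dues: $7,886.35 × 0.0366 = $288.64
Total deductions = $23.66 + $425.86 + $67.82 + $378.27 + $288.64 = $1,184.25
Net pay = $7,886.35 − $1,184.25 = $6,702.10

$6,702.10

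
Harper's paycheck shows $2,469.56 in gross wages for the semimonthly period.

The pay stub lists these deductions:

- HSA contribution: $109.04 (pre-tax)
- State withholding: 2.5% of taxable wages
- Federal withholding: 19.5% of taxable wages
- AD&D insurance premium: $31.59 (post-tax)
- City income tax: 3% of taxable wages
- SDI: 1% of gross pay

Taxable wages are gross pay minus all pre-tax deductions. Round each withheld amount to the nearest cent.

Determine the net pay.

$1,714.10

HSA contribution: $109.04
Taxable wages = $2,469.56 − $109.04 = $2,360.52
State withholding: $2,360.52 × 0.025 = $59.01
Federal withholding: $2,360.52 × 0.195 = $460.30
City income tax: $2,360.52 × 0.03 = $70.82
SDI: $2,469.56 × 0.01 = $24.70
AD&D insurance premium: $31.59
Total deductions = $109.04 + $59.01 + $460.30 + $70.82 + $24.70 + $31.59 = $755.46
Net pay = $2,469.56 − $755.46 = $1,714.10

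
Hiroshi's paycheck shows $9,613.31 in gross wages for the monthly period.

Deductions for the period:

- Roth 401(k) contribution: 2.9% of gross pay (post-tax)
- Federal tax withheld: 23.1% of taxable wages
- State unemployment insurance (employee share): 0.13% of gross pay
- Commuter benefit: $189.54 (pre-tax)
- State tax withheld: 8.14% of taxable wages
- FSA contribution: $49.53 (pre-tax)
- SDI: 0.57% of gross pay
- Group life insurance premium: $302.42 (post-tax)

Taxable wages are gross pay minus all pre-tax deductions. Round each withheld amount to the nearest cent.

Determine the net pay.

$5,797.22

Commuter benefit: $189.54
FSA contribution: $49.53
Pre-tax total = $189.54 + $49.53 = $239.07
Taxable wages = $9,613.31 − $239.07 = $9,374.24
State tax withheld: $9,374.24 × 0.0814 = $763.06
Federal tax withheld: $9,374.24 × 0.231 = $2,165.45
State unemployment insurance (employee share): $9,613.31 × 0.0013 = $12.50
SDI: $9,613.31 × 0.0057 = $54.80
Roth 401(k) contribution: $9,613.31 × 0.029 = $278.79
Group life insurance premium: $302.42
Total deductions = $189.54 + $49.53 + $763.06 + $2,165.45 + $12.50 + $54.80 + $278.79 + $302.42 = $3,816.09
Net pay = $9,613.31 − $3,816.09 = $5,797.22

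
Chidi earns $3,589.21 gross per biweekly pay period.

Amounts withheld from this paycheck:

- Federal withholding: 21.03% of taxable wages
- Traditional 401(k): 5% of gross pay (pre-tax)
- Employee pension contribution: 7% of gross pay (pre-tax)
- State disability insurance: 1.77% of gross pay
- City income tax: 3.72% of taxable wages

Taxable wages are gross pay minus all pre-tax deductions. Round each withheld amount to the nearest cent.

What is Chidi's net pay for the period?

Employee pension contribution: $3,589.21 × 0.07 = $251.24
Traditional 401(k): $3,589.21 × 0.05 = $179.46
Pre-tax total = $251.24 + $179.46 = $430.70
Taxable wages = $3,589.21 − $430.70 = $3,158.51
Federal withholding: $3,158.51 × 0.2103 = $664.23
City income tax: $3,158.51 × 0.0372 = $117.50
State disability insurance: $3,589.21 × 0.0177 = $63.53
Total deductions = $251.24 + $179.46 + $664.23 + $117.50 + $63.53 = $1,275.96
Net pay = $3,589.21 − $1,275.96 = $2,313.25

$2,313.25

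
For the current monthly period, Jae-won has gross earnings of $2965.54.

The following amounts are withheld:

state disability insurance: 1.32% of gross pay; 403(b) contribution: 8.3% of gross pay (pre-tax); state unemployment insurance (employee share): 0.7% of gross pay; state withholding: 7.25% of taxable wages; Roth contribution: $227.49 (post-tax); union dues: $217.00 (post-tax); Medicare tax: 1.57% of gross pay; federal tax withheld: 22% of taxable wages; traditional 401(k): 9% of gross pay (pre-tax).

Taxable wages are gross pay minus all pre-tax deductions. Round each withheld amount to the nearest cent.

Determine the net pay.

$1184.18

Traditional 401(k): $2965.54 × 0.09 = $266.90
403(b) contribution: $2965.54 × 0.083 = $246.14
Pre-tax total = $266.90 + $246.14 = $513.04
Taxable wages = $2965.54 − $513.04 = $2452.50
Federal tax withheld: $2452.50 × 0.22 = $539.55
State withholding: $2452.50 × 0.0725 = $177.81
State disability insurance: $2965.54 × 0.0132 = $39.15
State unemployment insurance (employee share): $2965.54 × 0.007 = $20.76
Medicare tax: $2965.54 × 0.0157 = $46.56
Roth contribution: $227.49
Union dues: $217.00
Total deductions = $266.90 + $246.14 + $539.55 + $177.81 + $39.15 + $20.76 + $46.56 + $227.49 + $217.00 = $1781.36
Net pay = $2965.54 − $1781.36 = $1184.18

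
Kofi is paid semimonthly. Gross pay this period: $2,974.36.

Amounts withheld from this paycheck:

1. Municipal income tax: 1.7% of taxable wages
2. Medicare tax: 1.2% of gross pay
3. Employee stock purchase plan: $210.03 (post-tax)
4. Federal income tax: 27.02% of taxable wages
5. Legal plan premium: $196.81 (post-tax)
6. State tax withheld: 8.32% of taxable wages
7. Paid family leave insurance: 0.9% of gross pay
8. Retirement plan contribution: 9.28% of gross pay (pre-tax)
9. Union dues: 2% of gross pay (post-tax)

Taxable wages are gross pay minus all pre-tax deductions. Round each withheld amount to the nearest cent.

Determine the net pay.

Retirement plan contribution: $2,974.36 × 0.0928 = $276.02
Taxable wages = $2,974.36 − $276.02 = $2,698.34
State tax withheld: $2,698.34 × 0.0832 = $224.50
Federal income tax: $2,698.34 × 0.2702 = $729.09
Municipal income tax: $2,698.34 × 0.017 = $45.87
Medicare tax: $2,974.36 × 0.012 = $35.69
Paid family leave insurance: $2,974.36 × 0.009 = $26.77
Legal plan premium: $196.81
Employee stock purchase plan: $210.03
Union dues: $2,974.36 × 0.02 = $59.49
Total deductions = $276.02 + $224.50 + $729.09 + $45.87 + $35.69 + $26.77 + $196.81 + $210.03 + $59.49 = $1,804.27
Net pay = $2,974.36 − $1,804.27 = $1,170.09

$1,170.09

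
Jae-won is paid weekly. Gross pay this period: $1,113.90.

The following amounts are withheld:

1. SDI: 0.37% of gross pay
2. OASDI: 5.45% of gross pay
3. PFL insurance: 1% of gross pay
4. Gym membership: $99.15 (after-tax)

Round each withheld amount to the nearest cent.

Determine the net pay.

$938.78

OASDI: $1,113.90 × 0.0545 = $60.71
PFL insurance: $1,113.90 × 0.01 = $11.14
SDI: $1,113.90 × 0.0037 = $4.12
Gym membership: $99.15
Total deductions = $60.71 + $11.14 + $4.12 + $99.15 = $175.12
Net pay = $1,113.90 − $175.12 = $938.78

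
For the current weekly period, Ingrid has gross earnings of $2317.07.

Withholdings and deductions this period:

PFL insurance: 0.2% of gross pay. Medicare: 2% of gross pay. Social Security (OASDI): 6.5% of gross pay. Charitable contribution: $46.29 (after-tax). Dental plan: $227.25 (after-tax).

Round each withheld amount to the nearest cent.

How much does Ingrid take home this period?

Medicare: $2317.07 × 0.02 = $46.34
Social Security (OASDI): $2317.07 × 0.065 = $150.61
PFL insurance: $2317.07 × 0.002 = $4.63
Charitable contribution: $46.29
Dental plan: $227.25
Total deductions = $46.34 + $150.61 + $4.63 + $46.29 + $227.25 = $475.12
Net pay = $2317.07 − $475.12 = $1841.95

$1841.95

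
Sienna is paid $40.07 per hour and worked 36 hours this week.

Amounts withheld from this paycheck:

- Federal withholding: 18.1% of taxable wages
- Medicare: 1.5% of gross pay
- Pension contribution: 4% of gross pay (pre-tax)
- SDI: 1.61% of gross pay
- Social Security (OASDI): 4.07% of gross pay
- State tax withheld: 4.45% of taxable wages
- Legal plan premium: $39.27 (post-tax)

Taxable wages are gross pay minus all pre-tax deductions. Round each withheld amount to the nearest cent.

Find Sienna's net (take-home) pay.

$929.71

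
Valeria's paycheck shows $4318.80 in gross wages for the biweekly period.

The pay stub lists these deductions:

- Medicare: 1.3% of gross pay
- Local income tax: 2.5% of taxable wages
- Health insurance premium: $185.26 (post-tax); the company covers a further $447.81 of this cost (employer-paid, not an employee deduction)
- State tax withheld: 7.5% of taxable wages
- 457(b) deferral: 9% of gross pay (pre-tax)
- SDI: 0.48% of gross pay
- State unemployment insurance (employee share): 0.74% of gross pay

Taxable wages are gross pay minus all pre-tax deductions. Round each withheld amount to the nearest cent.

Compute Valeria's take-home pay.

$3243.01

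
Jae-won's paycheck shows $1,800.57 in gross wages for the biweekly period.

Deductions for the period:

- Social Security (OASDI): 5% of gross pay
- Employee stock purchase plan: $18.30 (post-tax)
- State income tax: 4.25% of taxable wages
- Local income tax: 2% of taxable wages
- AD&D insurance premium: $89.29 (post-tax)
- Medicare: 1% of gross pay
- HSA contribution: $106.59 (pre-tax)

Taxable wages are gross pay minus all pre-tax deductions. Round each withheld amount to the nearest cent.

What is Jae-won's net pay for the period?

HSA contribution: $106.59
Taxable wages = $1,800.57 − $106.59 = $1,693.98
State income tax: $1,693.98 × 0.0425 = $71.99
Local income tax: $1,693.98 × 0.02 = $33.88
Social Security (OASDI): $1,800.57 × 0.05 = $90.03
Medicare: $1,800.57 × 0.01 = $18.01
Employee stock purchase plan: $18.30
AD&D insurance premium: $89.29
Total deductions = $106.59 + $71.99 + $33.88 + $90.03 + $18.01 + $18.30 + $89.29 = $428.09
Net pay = $1,800.57 − $428.09 = $1,372.48

$1,372.48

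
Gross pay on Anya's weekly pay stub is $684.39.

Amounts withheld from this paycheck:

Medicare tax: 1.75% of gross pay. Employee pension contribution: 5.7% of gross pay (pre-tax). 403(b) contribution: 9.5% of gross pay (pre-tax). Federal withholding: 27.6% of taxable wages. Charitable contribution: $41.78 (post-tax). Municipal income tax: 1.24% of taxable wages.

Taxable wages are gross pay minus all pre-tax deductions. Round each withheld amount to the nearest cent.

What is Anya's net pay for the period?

Employee pension contribution: $684.39 × 0.057 = $39.01
403(b) contribution: $684.39 × 0.095 = $65.02
Pre-tax total = $39.01 + $65.02 = $104.03
Taxable wages = $684.39 − $104.03 = $580.36
Municipal income tax: $580.36 × 0.0124 = $7.20
Federal withholding: $580.36 × 0.276 = $160.18
Medicare tax: $684.39 × 0.0175 = $11.98
Charitable contribution: $41.78
Total deductions = $39.01 + $65.02 + $7.20 + $160.18 + $11.98 + $41.78 = $325.17
Net pay = $684.39 − $325.17 = $359.22

$359.22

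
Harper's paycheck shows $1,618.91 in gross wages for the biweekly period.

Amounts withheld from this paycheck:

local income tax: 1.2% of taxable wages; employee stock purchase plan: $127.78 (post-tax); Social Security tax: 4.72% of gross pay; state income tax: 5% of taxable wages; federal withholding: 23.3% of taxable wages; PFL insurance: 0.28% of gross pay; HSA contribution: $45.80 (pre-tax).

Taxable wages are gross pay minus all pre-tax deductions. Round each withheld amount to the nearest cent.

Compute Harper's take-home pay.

$900.32

HSA contribution: $45.80
Taxable wages = $1,618.91 − $45.80 = $1,573.11
Federal withholding: $1,573.11 × 0.233 = $366.53
Local income tax: $1,573.11 × 0.012 = $18.88
State income tax: $1,573.11 × 0.05 = $78.66
PFL insurance: $1,618.91 × 0.0028 = $4.53
Social Security tax: $1,618.91 × 0.0472 = $76.41
Employee stock purchase plan: $127.78
Total deductions = $45.80 + $366.53 + $18.88 + $78.66 + $4.53 + $76.41 + $127.78 = $718.59
Net pay = $1,618.91 − $718.59 = $900.32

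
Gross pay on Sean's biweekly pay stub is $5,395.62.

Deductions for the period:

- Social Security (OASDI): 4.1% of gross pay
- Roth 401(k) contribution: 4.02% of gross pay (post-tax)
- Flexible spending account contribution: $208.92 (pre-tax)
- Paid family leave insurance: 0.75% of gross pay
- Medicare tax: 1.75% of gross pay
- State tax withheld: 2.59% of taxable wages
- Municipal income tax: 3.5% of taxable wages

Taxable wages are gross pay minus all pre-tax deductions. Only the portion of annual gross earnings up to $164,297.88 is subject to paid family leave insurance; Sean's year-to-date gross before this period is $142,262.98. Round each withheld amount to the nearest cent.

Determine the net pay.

$4,297.82

Flexible spending account contribution: $208.92
Taxable wages = $5,395.62 − $208.92 = $5,186.70
State tax withheld: $5,186.70 × 0.0259 = $134.34
Municipal income tax: $5,186.70 × 0.035 = $181.53
Paid family leave insurance: cap not yet reached, full $5,395.62 is subject → $5,395.62 × 0.0075 = $40.47
Medicare tax: $5,395.62 × 0.0175 = $94.42
Social Security (OASDI): $5,395.62 × 0.041 = $221.22
Roth 401(k) contribution: $5,395.62 × 0.0402 = $216.90
Total deductions = $208.92 + $134.34 + $181.53 + $40.47 + $94.42 + $221.22 + $216.90 = $1,097.80
Net pay = $5,395.62 − $1,097.80 = $4,297.82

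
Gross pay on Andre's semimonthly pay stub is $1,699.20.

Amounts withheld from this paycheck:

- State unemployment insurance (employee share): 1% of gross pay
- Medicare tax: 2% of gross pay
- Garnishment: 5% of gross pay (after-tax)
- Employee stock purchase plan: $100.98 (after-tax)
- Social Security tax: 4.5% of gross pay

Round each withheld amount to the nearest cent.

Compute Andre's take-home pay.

Social Security tax: $1,699.20 × 0.045 = $76.46
State unemployment insurance (employee share): $1,699.20 × 0.01 = $16.99
Medicare tax: $1,699.20 × 0.02 = $33.98
Garnishment: $1,699.20 × 0.05 = $84.96
Employee stock purchase plan: $100.98
Total deductions = $76.46 + $16.99 + $33.98 + $84.96 + $100.98 = $313.37
Net pay = $1,699.20 − $313.37 = $1,385.83

$1,385.83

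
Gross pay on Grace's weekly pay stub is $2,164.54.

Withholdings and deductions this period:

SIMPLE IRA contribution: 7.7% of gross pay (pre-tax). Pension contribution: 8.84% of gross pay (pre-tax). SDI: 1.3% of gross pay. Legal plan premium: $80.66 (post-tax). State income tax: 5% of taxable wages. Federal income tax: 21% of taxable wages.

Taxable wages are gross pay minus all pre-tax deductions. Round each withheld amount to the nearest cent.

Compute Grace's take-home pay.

$1,228.02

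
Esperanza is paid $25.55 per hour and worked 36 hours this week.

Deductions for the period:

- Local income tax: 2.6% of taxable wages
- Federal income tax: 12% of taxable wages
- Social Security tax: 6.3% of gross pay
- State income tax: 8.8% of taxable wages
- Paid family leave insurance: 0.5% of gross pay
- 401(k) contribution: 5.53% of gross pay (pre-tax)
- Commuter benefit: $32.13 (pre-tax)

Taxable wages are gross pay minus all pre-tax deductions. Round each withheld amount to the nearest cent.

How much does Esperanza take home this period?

Gross pay: 36 × $25.55 = $919.80
Commuter benefit: $32.13
401(k) contribution: $919.80 × 0.0553 = $50.86
Pre-tax total = $32.13 + $50.86 = $82.99
Taxable wages = $919.80 − $82.99 = $836.81
Federal income tax: $836.81 × 0.12 = $100.42
Local income tax: $836.81 × 0.026 = $21.76
State income tax: $836.81 × 0.088 = $73.64
Social Security tax: $919.80 × 0.063 = $57.95
Paid family leave insurance: $919.80 × 0.005 = $4.60
Total deductions = $32.13 + $50.86 + $100.42 + $21.76 + $73.64 + $57.95 + $4.60 = $341.36
Net pay = $919.80 − $341.36 = $578.44

$578.44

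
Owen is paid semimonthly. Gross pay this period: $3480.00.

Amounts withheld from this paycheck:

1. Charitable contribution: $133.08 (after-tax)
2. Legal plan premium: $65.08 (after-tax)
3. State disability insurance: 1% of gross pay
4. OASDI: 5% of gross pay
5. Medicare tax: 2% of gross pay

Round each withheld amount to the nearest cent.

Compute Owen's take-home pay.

$3003.44

State disability insurance: $3480.00 × 0.01 = $34.80
Medicare tax: $3480.00 × 0.02 = $69.60
OASDI: $3480.00 × 0.05 = $174.00
Charitable contribution: $133.08
Legal plan premium: $65.08
Total deductions = $34.80 + $69.60 + $174.00 + $133.08 + $65.08 = $476.56
Net pay = $3480.00 − $476.56 = $3003.44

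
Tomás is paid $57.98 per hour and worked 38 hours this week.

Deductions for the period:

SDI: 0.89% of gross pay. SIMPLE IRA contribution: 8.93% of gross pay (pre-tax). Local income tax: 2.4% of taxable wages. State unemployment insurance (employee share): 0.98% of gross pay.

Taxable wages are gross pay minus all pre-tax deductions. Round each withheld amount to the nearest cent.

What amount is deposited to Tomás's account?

$1,917.13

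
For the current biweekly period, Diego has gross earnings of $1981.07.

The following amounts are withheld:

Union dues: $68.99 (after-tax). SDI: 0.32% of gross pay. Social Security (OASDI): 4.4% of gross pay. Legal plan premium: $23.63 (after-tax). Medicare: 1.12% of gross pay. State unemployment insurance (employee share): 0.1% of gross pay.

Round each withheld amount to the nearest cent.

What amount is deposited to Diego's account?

SDI: $1981.07 × 0.0032 = $6.34
Medicare: $1981.07 × 0.0112 = $22.19
State unemployment insurance (employee share): $1981.07 × 0.001 = $1.98
Social Security (OASDI): $1981.07 × 0.044 = $87.17
Union dues: $68.99
Legal plan premium: $23.63
Total deductions = $6.34 + $22.19 + $1.98 + $87.17 + $68.99 + $23.63 = $210.30
Net pay = $1981.07 − $210.30 = $1770.77

$1770.77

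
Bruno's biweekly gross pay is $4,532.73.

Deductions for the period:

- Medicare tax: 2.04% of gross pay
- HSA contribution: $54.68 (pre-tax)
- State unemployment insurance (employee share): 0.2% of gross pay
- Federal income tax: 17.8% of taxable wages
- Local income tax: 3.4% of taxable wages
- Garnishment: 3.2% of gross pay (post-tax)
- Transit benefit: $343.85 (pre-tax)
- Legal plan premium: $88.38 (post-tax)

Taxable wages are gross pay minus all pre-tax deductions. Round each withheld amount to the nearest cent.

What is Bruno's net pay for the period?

Transit benefit: $343.85
HSA contribution: $54.68
Pre-tax total = $343.85 + $54.68 = $398.53
Taxable wages = $4,532.73 − $398.53 = $4,134.20
Local income tax: $4,134.20 × 0.034 = $140.56
Federal income tax: $4,134.20 × 0.178 = $735.89
Medicare tax: $4,532.73 × 0.0204 = $92.47
State unemployment insurance (employee share): $4,532.73 × 0.002 = $9.07
Garnishment: $4,532.73 × 0.032 = $145.05
Legal plan premium: $88.38
Total deductions = $343.85 + $54.68 + $140.56 + $735.89 + $92.47 + $9.07 + $145.05 + $88.38 = $1,609.95
Net pay = $4,532.73 − $1,609.95 = $2,922.78

$2,922.78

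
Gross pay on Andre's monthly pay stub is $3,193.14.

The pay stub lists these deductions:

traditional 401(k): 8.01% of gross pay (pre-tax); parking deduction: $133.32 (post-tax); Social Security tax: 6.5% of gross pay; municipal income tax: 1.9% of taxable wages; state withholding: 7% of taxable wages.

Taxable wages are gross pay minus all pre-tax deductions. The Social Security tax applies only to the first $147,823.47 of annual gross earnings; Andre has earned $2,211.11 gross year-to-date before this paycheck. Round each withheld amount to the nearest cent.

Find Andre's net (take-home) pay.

$2,335.07

Traditional 401(k): $3,193.14 × 0.0801 = $255.77
Taxable wages = $3,193.14 − $255.77 = $2,937.37
State withholding: $2,937.37 × 0.07 = $205.62
Municipal income tax: $2,937.37 × 0.019 = $55.81
Social Security tax: cap not yet reached, full $3,193.14 is subject → $3,193.14 × 0.065 = $207.55
Parking deduction: $133.32
Total deductions = $255.77 + $205.62 + $55.81 + $207.55 + $133.32 = $858.07
Net pay = $3,193.14 − $858.07 = $2,335.07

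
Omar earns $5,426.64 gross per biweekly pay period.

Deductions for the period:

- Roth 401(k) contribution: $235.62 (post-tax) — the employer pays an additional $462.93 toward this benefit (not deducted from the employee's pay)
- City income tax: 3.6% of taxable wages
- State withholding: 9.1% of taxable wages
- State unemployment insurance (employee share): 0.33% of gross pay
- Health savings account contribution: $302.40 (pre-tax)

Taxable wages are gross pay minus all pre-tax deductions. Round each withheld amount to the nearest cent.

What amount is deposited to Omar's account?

$4,219.93

Health savings account contribution: $302.40
Taxable wages = $5,426.64 − $302.40 = $5,124.24
State withholding: $5,124.24 × 0.091 = $466.31
City income tax: $5,124.24 × 0.036 = $184.47
State unemployment insurance (employee share): $5,426.64 × 0.0033 = $17.91
Roth 401(k) contribution: $235.62
(Employer's $462.93 toward Roth 401(k) contribution is not withheld from the employee.)
Total deductions = $302.40 + $466.31 + $184.47 + $17.91 + $235.62 = $1,206.71
Net pay = $5,426.64 − $1,206.71 = $4,219.93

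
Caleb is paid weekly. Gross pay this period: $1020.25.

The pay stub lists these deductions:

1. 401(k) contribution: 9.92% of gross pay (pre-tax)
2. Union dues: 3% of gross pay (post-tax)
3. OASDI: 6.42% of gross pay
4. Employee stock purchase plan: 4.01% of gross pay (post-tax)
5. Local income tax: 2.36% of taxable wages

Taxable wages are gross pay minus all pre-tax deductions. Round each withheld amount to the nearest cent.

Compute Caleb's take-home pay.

401(k) contribution: $1020.25 × 0.0992 = $101.21
Taxable wages = $1020.25 − $101.21 = $919.04
Local income tax: $919.04 × 0.0236 = $21.69
OASDI: $1020.25 × 0.0642 = $65.50
Employee stock purchase plan: $1020.25 × 0.0401 = $40.91
Union dues: $1020.25 × 0.03 = $30.61
Total deductions = $101.21 + $21.69 + $65.50 + $40.91 + $30.61 = $259.92
Net pay = $1020.25 − $259.92 = $760.33

$760.33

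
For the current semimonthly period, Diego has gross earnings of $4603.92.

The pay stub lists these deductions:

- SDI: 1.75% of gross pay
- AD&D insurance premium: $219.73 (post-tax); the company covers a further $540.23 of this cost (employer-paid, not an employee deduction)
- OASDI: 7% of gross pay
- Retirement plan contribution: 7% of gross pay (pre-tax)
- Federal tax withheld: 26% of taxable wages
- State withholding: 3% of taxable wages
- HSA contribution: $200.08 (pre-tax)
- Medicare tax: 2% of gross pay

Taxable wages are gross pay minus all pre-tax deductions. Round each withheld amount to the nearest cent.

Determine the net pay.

HSA contribution: $200.08
Retirement plan contribution: $4603.92 × 0.07 = $322.27
Pre-tax total = $200.08 + $322.27 = $522.35
Taxable wages = $4603.92 − $522.35 = $4081.57
Federal tax withheld: $4081.57 × 0.26 = $1061.21
State withholding: $4081.57 × 0.03 = $122.45
Medicare tax: $4603.92 × 0.02 = $92.08
OASDI: $4603.92 × 0.07 = $322.27
SDI: $4603.92 × 0.0175 = $80.57
AD&D insurance premium: $219.73
(Employer's $540.23 toward AD&D insurance premium is not withheld from the employee.)
Total deductions = $200.08 + $322.27 + $1061.21 + $122.45 + $92.08 + $322.27 + $80.57 + $219.73 = $2420.66
Net pay = $4603.92 − $2420.66 = $2183.26

$2183.26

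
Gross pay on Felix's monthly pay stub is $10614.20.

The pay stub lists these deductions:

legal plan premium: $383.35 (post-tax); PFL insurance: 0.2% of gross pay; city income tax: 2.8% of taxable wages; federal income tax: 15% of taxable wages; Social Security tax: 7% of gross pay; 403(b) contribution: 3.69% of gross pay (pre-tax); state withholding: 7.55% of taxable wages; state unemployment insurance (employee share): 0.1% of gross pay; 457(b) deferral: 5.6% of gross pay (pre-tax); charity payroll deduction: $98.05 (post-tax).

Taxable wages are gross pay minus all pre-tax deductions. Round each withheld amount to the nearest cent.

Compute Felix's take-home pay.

$5931.18

457(b) deferral: $10614.20 × 0.056 = $594.40
403(b) contribution: $10614.20 × 0.0369 = $391.66
Pre-tax total = $594.40 + $391.66 = $986.06
Taxable wages = $10614.20 − $986.06 = $9628.14
Federal income tax: $9628.14 × 0.15 = $1444.22
State withholding: $9628.14 × 0.0755 = $726.92
City income tax: $9628.14 × 0.028 = $269.59
State unemployment insurance (employee share): $10614.20 × 0.001 = $10.61
Social Security tax: $10614.20 × 0.07 = $742.99
PFL insurance: $10614.20 × 0.002 = $21.23
Charity payroll deduction: $98.05
Legal plan premium: $383.35
Total deductions = $594.40 + $391.66 + $1444.22 + $726.92 + $269.59 + $10.61 + $742.99 + $21.23 + $98.05 + $383.35 = $4683.02
Net pay = $10614.20 − $4683.02 = $5931.18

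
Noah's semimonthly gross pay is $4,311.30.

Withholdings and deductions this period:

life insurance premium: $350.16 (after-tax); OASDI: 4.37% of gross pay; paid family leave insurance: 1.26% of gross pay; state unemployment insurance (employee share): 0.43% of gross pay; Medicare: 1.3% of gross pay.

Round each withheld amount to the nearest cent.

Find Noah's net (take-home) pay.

State unemployment insurance (employee share): $4,311.30 × 0.0043 = $18.54
Paid family leave insurance: $4,311.30 × 0.0126 = $54.32
OASDI: $4,311.30 × 0.0437 = $188.40
Medicare: $4,311.30 × 0.013 = $56.05
Life insurance premium: $350.16
Total deductions = $18.54 + $54.32 + $188.40 + $56.05 + $350.16 = $667.47
Net pay = $4,311.30 − $667.47 = $3,643.83

$3,643.83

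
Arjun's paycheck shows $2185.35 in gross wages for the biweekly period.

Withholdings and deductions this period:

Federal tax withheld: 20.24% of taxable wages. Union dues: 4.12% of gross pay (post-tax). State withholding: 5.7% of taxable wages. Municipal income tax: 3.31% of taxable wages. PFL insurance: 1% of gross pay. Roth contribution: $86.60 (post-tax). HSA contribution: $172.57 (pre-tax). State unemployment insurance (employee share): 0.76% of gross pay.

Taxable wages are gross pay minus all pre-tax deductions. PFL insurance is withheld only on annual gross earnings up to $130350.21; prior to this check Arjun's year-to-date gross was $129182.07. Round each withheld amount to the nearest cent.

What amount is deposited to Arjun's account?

$1219.11

HSA contribution: $172.57
Taxable wages = $2185.35 − $172.57 = $2012.78
Municipal income tax: $2012.78 × 0.0331 = $66.62
State withholding: $2012.78 × 0.057 = $114.73
Federal tax withheld: $2012.78 × 0.2024 = $407.39
State unemployment insurance (employee share): $2185.35 × 0.0076 = $16.61
PFL insurance: only $130350.21 − $129182.07 = $1168.14 of this check is subject → $1168.14 × 0.01 = $11.68
Union dues: $2185.35 × 0.0412 = $90.04
Roth contribution: $86.60
Total deductions = $172.57 + $66.62 + $114.73 + $407.39 + $16.61 + $11.68 + $90.04 + $86.60 = $966.24
Net pay = $2185.35 − $966.24 = $1219.11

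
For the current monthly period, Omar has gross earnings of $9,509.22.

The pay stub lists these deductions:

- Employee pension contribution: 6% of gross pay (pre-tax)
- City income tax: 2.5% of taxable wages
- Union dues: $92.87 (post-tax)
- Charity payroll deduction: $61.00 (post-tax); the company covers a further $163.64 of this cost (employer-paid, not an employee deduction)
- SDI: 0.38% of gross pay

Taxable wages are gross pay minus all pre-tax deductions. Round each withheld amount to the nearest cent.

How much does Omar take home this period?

Employee pension contribution: $9,509.22 × 0.06 = $570.55
Taxable wages = $9,509.22 − $570.55 = $8,938.67
City income tax: $8,938.67 × 0.025 = $223.47
SDI: $9,509.22 × 0.0038 = $36.14
Union dues: $92.87
Charity payroll deduction: $61.00
(Employer's $163.64 toward charity payroll deduction is not withheld from the employee.)
Total deductions = $570.55 + $223.47 + $36.14 + $92.87 + $61.00 = $984.03
Net pay = $9,509.22 − $984.03 = $8,525.19

$8,525.19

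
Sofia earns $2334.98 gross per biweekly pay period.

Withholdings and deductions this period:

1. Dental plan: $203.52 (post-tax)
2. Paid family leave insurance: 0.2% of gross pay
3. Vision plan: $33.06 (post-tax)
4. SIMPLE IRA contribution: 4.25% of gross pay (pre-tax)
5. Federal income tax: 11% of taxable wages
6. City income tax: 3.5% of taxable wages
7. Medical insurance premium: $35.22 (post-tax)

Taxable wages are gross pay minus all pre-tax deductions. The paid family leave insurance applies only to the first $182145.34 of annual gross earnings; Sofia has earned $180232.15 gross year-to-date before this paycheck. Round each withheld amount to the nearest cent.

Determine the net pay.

SIMPLE IRA contribution: $2334.98 × 0.0425 = $99.24
Taxable wages = $2334.98 − $99.24 = $2235.74
Federal income tax: $2235.74 × 0.11 = $245.93
City income tax: $2235.74 × 0.035 = $78.25
Paid family leave insurance: only $182145.34 − $180232.15 = $1913.19 of this check is subject → $1913.19 × 0.002 = $3.83
Medical insurance premium: $35.22
Vision plan: $33.06
Dental plan: $203.52
Total deductions = $99.24 + $245.93 + $78.25 + $3.83 + $35.22 + $33.06 + $203.52 = $699.05
Net pay = $2334.98 − $699.05 = $1635.93

$1635.93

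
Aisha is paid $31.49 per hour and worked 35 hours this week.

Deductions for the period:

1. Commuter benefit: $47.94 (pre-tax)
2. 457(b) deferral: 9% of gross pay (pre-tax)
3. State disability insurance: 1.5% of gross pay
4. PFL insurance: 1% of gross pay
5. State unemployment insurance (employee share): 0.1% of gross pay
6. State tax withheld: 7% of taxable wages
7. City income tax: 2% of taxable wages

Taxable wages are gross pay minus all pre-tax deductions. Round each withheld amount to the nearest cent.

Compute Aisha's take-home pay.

Gross pay: 35 × $31.49 = $1102.15
Commuter benefit: $47.94
457(b) deferral: $1102.15 × 0.09 = $99.19
Pre-tax total = $47.94 + $99.19 = $147.13
Taxable wages = $1102.15 − $147.13 = $955.02
City income tax: $955.02 × 0.02 = $19.10
State tax withheld: $955.02 × 0.07 = $66.85
State unemployment insurance (employee share): $1102.15 × 0.001 = $1.10
PFL insurance: $1102.15 × 0.01 = $11.02
State disability insurance: $1102.15 × 0.015 = $16.53
Total deductions = $47.94 + $99.19 + $19.10 + $66.85 + $1.10 + $11.02 + $16.53 = $261.73
Net pay = $1102.15 − $261.73 = $840.42

$840.42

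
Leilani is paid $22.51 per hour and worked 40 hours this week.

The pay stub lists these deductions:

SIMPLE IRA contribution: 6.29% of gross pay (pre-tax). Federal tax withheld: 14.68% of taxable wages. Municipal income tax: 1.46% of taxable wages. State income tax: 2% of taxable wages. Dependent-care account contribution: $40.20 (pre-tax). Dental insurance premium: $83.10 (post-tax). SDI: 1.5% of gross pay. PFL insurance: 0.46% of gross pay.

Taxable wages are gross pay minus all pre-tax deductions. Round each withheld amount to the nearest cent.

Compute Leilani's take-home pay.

$557.05

Gross pay: 40 × $22.51 = $900.40
Dependent-care account contribution: $40.20
SIMPLE IRA contribution: $900.40 × 0.0629 = $56.64
Pre-tax total = $40.20 + $56.64 = $96.84
Taxable wages = $900.40 − $96.84 = $803.56
State income tax: $803.56 × 0.02 = $16.07
Federal tax withheld: $803.56 × 0.1468 = $117.96
Municipal income tax: $803.56 × 0.0146 = $11.73
SDI: $900.40 × 0.015 = $13.51
PFL insurance: $900.40 × 0.0046 = $4.14
Dental insurance premium: $83.10
Total deductions = $40.20 + $56.64 + $16.07 + $117.96 + $11.73 + $13.51 + $4.14 + $83.10 = $343.35
Net pay = $900.40 − $343.35 = $557.05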